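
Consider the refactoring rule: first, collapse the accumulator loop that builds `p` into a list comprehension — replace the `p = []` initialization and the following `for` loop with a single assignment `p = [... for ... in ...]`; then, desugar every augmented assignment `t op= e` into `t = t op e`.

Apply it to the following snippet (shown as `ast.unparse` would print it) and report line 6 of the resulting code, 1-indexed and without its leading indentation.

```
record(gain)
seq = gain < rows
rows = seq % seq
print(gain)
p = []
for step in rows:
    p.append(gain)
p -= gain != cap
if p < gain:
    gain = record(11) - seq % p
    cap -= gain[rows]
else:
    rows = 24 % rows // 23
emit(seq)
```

p = p - (gain != cap)

Transformed code:
record(gain)
seq = gain < rows
rows = seq % seq
print(gain)
p = [gain for step in rows]
p = p - (gain != cap)
if p < gain:
    gain = record(11) - seq % p
    cap = cap - gain[rows]
else:
    rows = 24 % rows // 23
emit(seq)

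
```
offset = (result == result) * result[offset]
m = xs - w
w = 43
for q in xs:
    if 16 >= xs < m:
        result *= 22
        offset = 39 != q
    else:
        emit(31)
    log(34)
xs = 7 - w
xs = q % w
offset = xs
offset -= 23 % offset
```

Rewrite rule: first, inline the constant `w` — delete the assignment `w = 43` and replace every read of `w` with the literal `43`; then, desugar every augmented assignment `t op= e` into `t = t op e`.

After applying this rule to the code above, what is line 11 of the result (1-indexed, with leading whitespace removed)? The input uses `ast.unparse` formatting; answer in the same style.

Transformed code:
offset = (result == result) * result[offset]
m = xs - 43
for q in xs:
    if 16 >= xs < m:
        result = result * 22
        offset = 39 != q
    else:
        emit(31)
    log(34)
xs = 7 - 43
xs = q % 43
offset = xs
offset = offset - 23 % offset

xs = q % 43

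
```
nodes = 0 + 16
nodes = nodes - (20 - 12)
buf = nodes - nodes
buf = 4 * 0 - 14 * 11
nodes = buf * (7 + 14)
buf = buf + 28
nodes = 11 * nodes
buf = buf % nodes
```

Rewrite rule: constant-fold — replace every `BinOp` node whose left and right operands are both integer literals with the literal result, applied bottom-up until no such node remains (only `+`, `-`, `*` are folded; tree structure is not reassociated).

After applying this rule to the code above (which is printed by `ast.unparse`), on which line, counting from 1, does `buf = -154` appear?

Transformed code:
nodes = 16
nodes = nodes - 8
buf = nodes - nodes
buf = -154
nodes = buf * 21
buf = buf + 28
nodes = 11 * nodes
buf = buf % nodes

4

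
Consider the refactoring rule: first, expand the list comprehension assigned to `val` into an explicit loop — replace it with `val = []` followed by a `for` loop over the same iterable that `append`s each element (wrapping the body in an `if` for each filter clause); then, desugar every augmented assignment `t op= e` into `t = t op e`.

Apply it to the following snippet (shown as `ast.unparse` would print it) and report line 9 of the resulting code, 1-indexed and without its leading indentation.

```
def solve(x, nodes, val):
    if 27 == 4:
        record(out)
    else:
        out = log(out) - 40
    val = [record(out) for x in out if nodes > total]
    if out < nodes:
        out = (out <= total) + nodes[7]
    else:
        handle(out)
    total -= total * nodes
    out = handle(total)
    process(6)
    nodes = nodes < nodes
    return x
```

Transformed code:
def solve(x, nodes, val):
    if 27 == 4:
        record(out)
    else:
        out = log(out) - 40
    val = []
    for x in out:
        if nodes > total:
            val.append(record(out))
    if out < nodes:
        out = (out <= total) + nodes[7]
    else:
        handle(out)
    total = total - total * nodes
    out = handle(total)
    process(6)
    nodes = nodes < nodes
    return x

val.append(record(out))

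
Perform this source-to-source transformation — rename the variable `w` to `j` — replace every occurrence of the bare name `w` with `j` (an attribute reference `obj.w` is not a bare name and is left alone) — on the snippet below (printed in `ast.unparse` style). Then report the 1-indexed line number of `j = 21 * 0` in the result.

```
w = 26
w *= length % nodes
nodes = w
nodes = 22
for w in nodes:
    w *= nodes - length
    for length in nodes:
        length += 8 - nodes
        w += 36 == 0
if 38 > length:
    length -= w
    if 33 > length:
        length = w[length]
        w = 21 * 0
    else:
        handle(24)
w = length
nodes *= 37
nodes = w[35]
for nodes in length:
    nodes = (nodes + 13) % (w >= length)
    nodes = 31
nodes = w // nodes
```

14

Transformed code:
j = 26
j *= length % nodes
nodes = j
nodes = 22
for j in nodes:
    j *= nodes - length
    for length in nodes:
        length += 8 - nodes
        j += 36 == 0
if 38 > length:
    length -= j
    if 33 > length:
        length = j[length]
        j = 21 * 0
    else:
        handle(24)
j = length
nodes *= 37
nodes = j[35]
for nodes in length:
    nodes = (nodes + 13) % (j >= length)
    nodes = 31
nodes = j // nodes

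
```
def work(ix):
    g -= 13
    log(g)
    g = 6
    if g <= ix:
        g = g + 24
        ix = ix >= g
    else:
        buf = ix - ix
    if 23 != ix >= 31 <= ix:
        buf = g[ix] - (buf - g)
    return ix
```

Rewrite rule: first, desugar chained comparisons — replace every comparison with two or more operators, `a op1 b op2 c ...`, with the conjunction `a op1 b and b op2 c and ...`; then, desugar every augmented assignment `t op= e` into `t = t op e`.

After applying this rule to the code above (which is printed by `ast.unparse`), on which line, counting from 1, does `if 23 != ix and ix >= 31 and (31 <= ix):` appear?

Transformed code:
def work(ix):
    g = g - 13
    log(g)
    g = 6
    if g <= ix:
        g = g + 24
        ix = ix >= g
    else:
        buf = ix - ix
    if 23 != ix and ix >= 31 and (31 <= ix):
        buf = g[ix] - (buf - g)
    return ix

10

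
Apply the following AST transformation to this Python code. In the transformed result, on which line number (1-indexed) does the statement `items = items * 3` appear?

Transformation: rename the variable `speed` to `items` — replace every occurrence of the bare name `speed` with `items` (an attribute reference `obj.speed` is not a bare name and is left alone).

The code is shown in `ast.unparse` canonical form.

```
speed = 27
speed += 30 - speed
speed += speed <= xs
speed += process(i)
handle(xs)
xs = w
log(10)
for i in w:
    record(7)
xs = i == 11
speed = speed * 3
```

11

Transformed code:
items = 27
items += 30 - items
items += items <= xs
items += process(i)
handle(xs)
xs = w
log(10)
for i in w:
    record(7)
xs = i == 11
items = items * 3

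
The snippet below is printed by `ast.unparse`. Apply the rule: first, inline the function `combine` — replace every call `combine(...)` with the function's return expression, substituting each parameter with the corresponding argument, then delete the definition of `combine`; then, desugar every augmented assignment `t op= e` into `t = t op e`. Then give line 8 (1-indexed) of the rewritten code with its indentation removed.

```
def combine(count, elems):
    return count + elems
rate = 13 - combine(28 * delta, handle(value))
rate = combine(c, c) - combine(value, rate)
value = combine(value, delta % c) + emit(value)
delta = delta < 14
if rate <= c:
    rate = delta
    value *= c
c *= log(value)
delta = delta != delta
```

Transformed code:
rate = 13 - (28 * delta + handle(value))
rate = c + c - (value + rate)
value = value + delta % c + emit(value)
delta = delta < 14
if rate <= c:
    rate = delta
    value = value * c
c = c * log(value)
delta = delta != delta

c = c * log(value)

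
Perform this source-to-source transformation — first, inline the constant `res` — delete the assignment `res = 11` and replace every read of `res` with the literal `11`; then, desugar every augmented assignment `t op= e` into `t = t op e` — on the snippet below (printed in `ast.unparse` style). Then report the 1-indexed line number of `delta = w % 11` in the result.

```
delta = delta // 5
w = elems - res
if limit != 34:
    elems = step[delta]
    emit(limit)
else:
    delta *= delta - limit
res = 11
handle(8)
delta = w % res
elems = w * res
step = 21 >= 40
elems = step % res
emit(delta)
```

9

Transformed code:
delta = delta // 5
w = elems - 11
if limit != 34:
    elems = step[delta]
    emit(limit)
else:
    delta = delta * (delta - limit)
handle(8)
delta = w % 11
elems = w * 11
step = 21 >= 40
elems = step % 11
emit(delta)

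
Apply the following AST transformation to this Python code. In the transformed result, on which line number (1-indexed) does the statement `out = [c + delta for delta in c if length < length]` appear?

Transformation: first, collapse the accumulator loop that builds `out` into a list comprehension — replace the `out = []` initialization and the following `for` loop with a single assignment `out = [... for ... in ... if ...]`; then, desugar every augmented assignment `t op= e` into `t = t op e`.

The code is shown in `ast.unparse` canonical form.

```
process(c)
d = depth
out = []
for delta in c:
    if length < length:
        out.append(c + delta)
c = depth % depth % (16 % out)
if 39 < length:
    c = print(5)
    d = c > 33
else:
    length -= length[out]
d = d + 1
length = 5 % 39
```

3

Transformed code:
process(c)
d = depth
out = [c + delta for delta in c if length < length]
c = depth % depth % (16 % out)
if 39 < length:
    c = print(5)
    d = c > 33
else:
    length = length - length[out]
d = d + 1
length = 5 % 39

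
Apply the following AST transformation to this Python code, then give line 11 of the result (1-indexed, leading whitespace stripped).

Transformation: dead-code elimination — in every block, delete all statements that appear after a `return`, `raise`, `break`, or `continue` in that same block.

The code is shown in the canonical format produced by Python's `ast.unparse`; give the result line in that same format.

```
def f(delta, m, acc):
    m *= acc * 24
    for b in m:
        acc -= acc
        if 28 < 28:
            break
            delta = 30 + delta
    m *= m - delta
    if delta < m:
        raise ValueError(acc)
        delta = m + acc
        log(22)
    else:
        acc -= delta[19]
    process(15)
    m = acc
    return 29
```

Transformed code:
def f(delta, m, acc):
    m *= acc * 24
    for b in m:
        acc -= acc
        if 28 < 28:
            break
    m *= m - delta
    if delta < m:
        raise ValueError(acc)
    else:
        acc -= delta[19]
    process(15)
    m = acc
    return 29

acc -= delta[19]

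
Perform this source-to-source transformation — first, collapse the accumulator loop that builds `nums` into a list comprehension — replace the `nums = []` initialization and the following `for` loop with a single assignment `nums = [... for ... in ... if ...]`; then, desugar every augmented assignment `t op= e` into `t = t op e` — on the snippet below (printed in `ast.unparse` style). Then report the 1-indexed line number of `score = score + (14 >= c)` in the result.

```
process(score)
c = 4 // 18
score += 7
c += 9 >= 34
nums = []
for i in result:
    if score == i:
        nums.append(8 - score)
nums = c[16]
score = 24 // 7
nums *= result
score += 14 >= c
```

9

Transformed code:
process(score)
c = 4 // 18
score = score + 7
c = c + (9 >= 34)
nums = [8 - score for i in result if score == i]
nums = c[16]
score = 24 // 7
nums = nums * result
score = score + (14 >= c)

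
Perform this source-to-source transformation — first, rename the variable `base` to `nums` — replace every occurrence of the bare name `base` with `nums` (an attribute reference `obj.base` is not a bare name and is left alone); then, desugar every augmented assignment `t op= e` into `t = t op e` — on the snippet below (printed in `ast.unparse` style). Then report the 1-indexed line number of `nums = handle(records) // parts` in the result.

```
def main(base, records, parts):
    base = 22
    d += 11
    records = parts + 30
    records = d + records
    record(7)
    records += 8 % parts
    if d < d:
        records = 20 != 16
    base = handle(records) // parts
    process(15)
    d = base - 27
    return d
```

Transformed code:
def main(nums, records, parts):
    nums = 22
    d = d + 11
    records = parts + 30
    records = d + records
    record(7)
    records = records + 8 % parts
    if d < d:
        records = 20 != 16
    nums = handle(records) // parts
    process(15)
    d = nums - 27
    return d

10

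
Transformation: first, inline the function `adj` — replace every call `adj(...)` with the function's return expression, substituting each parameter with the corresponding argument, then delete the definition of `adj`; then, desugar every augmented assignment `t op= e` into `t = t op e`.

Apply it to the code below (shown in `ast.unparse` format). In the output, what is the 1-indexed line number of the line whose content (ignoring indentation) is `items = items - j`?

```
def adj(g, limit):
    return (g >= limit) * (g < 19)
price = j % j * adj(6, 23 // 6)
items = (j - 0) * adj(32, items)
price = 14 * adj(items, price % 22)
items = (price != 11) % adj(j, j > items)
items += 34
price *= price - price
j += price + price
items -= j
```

Transformed code:
price = j % j * ((6 >= 23 // 6) * (6 < 19))
items = (j - 0) * ((32 >= items) * (32 < 19))
price = 14 * ((items >= price % 22) * (items < 19))
items = (price != 11) % ((j >= (j > items)) * (j < 19))
items = items + 34
price = price * (price - price)
j = j + (price + price)
items = items - j

8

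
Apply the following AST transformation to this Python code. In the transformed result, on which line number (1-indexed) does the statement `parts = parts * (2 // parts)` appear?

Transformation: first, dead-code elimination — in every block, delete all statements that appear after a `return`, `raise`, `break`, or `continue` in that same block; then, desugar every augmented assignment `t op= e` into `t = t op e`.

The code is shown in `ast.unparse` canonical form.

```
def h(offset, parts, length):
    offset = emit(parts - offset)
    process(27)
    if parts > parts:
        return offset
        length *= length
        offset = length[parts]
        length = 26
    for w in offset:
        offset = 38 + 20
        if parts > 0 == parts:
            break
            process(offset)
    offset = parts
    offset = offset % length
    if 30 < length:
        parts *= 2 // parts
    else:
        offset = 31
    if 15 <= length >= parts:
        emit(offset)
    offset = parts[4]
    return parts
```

Transformed code:
def h(offset, parts, length):
    offset = emit(parts - offset)
    process(27)
    if parts > parts:
        return offset
    for w in offset:
        offset = 38 + 20
        if parts > 0 == parts:
            break
    offset = parts
    offset = offset % length
    if 30 < length:
        parts = parts * (2 // parts)
    else:
        offset = 31
    if 15 <= length >= parts:
        emit(offset)
    offset = parts[4]
    return parts

13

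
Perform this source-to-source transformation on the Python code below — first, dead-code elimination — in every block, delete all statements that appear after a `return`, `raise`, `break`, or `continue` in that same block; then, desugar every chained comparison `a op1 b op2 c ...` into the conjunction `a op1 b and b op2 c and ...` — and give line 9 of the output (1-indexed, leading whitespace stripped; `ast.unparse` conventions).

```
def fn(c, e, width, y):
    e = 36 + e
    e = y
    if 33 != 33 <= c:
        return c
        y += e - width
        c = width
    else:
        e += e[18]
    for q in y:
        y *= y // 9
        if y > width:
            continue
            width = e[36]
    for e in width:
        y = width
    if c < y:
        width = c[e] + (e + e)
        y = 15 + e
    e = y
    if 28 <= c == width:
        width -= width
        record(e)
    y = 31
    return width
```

Transformed code:
def fn(c, e, width, y):
    e = 36 + e
    e = y
    if 33 != 33 and 33 <= c:
        return c
    else:
        e += e[18]
    for q in y:
        y *= y // 9
        if y > width:
            continue
    for e in width:
        y = width
    if c < y:
        width = c[e] + (e + e)
        y = 15 + e
    e = y
    if 28 <= c and c == width:
        width -= width
        record(e)
    y = 31
    return width

y *= y // 9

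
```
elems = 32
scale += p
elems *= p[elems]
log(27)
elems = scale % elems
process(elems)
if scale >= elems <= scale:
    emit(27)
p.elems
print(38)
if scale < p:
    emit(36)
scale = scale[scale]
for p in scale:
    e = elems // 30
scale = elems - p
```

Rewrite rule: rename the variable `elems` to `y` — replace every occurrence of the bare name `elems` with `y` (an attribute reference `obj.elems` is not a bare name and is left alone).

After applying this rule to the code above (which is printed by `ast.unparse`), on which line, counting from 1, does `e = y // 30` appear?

Transformed code:
y = 32
scale += p
y *= p[y]
log(27)
y = scale % y
process(y)
if scale >= y <= scale:
    emit(27)
p.elems
print(38)
if scale < p:
    emit(36)
scale = scale[scale]
for p in scale:
    e = y // 30
scale = y - p

15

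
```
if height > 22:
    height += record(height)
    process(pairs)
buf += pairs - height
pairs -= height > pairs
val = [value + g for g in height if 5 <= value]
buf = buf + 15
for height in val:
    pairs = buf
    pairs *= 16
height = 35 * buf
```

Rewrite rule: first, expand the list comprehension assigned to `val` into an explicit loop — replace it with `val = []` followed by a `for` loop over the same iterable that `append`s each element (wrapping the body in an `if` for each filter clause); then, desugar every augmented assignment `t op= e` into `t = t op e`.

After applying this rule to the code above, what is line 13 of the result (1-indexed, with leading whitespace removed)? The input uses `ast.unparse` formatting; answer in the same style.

Transformed code:
if height > 22:
    height = height + record(height)
    process(pairs)
buf = buf + (pairs - height)
pairs = pairs - (height > pairs)
val = []
for g in height:
    if 5 <= value:
        val.append(value + g)
buf = buf + 15
for height in val:
    pairs = buf
    pairs = pairs * 16
height = 35 * buf

pairs = pairs * 16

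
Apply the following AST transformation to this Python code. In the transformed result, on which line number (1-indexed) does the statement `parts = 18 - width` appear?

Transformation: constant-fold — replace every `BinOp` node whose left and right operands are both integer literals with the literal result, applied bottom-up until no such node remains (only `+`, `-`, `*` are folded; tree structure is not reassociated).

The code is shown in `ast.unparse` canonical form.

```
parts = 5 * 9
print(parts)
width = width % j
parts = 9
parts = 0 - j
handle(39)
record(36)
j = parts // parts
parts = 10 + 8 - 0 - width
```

Transformed code:
parts = 45
print(parts)
width = width % j
parts = 9
parts = 0 - j
handle(39)
record(36)
j = parts // parts
parts = 18 - width

9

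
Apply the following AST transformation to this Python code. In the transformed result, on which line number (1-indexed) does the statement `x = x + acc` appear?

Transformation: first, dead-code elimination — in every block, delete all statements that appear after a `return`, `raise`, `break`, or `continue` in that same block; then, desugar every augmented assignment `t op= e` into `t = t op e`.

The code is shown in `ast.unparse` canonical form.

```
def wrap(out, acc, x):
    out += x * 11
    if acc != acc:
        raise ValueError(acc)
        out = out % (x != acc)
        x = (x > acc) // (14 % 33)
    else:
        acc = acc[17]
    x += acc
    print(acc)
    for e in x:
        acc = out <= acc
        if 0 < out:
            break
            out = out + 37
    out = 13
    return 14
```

Transformed code:
def wrap(out, acc, x):
    out = out + x * 11
    if acc != acc:
        raise ValueError(acc)
    else:
        acc = acc[17]
    x = x + acc
    print(acc)
    for e in x:
        acc = out <= acc
        if 0 < out:
            break
    out = 13
    return 14

7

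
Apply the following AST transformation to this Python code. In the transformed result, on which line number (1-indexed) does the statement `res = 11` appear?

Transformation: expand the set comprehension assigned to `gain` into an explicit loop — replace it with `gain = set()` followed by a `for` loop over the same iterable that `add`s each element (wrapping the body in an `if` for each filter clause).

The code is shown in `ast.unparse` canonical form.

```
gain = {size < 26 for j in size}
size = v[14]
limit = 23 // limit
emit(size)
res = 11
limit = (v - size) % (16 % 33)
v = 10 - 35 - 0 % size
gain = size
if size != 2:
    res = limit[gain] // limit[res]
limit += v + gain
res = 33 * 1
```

7

Transformed code:
gain = set()
for j in size:
    gain.add(size < 26)
size = v[14]
limit = 23 // limit
emit(size)
res = 11
limit = (v - size) % (16 % 33)
v = 10 - 35 - 0 % size
gain = size
if size != 2:
    res = limit[gain] // limit[res]
limit += v + gain
res = 33 * 1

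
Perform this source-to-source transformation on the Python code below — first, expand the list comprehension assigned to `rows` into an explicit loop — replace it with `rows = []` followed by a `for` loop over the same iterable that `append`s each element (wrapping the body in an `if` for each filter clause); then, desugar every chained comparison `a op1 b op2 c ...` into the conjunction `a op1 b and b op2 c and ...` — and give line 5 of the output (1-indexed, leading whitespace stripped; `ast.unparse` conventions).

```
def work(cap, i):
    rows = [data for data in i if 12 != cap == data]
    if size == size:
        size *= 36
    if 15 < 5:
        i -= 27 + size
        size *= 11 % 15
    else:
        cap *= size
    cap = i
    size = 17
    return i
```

Transformed code:
def work(cap, i):
    rows = []
    for data in i:
        if 12 != cap and cap == data:
            rows.append(data)
    if size == size:
        size *= 36
    if 15 < 5:
        i -= 27 + size
        size *= 11 % 15
    else:
        cap *= size
    cap = i
    size = 17
    return i

rows.append(data)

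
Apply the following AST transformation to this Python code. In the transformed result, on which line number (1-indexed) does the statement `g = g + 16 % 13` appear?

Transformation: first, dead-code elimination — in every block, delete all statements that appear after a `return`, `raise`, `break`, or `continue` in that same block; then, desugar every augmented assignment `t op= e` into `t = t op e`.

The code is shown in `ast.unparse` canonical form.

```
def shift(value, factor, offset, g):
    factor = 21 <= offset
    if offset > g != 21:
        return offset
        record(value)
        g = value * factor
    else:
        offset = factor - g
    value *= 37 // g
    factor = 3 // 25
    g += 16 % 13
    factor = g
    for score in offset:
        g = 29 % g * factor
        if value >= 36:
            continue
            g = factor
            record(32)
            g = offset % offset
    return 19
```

Transformed code:
def shift(value, factor, offset, g):
    factor = 21 <= offset
    if offset > g != 21:
        return offset
    else:
        offset = factor - g
    value = value * (37 // g)
    factor = 3 // 25
    g = g + 16 % 13
    factor = g
    for score in offset:
        g = 29 % g * factor
        if value >= 36:
            continue
    return 19

9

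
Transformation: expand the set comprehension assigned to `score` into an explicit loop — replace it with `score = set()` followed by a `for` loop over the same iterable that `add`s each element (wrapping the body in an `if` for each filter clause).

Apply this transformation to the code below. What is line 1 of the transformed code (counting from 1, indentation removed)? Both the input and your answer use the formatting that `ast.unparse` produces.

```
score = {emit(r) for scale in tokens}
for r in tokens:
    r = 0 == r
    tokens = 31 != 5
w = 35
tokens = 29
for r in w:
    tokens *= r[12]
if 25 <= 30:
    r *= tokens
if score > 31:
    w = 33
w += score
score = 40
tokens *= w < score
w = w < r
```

Transformed code:
score = set()
for scale in tokens:
    score.add(emit(r))
for r in tokens:
    r = 0 == r
    tokens = 31 != 5
w = 35
tokens = 29
for r in w:
    tokens *= r[12]
if 25 <= 30:
    r *= tokens
if score > 31:
    w = 33
w += score
score = 40
tokens *= w < score
w = w < r

score = set()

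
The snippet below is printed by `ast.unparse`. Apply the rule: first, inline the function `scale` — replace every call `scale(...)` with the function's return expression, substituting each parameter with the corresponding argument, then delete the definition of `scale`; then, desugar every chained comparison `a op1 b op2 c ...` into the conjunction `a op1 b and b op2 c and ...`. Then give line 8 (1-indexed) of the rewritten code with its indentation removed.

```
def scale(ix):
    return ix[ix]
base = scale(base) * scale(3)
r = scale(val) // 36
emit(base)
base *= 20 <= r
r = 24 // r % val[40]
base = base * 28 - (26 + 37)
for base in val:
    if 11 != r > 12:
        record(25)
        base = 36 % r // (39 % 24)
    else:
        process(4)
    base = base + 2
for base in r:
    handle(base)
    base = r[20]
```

if 11 != r and r > 12:

Transformed code:
base = base[base] * 3[3]
r = val[val] // 36
emit(base)
base *= 20 <= r
r = 24 // r % val[40]
base = base * 28 - (26 + 37)
for base in val:
    if 11 != r and r > 12:
        record(25)
        base = 36 % r // (39 % 24)
    else:
        process(4)
    base = base + 2
for base in r:
    handle(base)
    base = r[20]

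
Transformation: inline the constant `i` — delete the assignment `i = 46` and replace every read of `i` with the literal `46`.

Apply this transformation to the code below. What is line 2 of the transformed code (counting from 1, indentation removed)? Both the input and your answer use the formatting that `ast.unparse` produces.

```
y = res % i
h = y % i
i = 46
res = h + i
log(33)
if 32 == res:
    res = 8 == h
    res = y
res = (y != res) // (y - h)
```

h = y % 46

Transformed code:
y = res % 46
h = y % 46
res = h + 46
log(33)
if 32 == res:
    res = 8 == h
    res = y
res = (y != res) // (y - h)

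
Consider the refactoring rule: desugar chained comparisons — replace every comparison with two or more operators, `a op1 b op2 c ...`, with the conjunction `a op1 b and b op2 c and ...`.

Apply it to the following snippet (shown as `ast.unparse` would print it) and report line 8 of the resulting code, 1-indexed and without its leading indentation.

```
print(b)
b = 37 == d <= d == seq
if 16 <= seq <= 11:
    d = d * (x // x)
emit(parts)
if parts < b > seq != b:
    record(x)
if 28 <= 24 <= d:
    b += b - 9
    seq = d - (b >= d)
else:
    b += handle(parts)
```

Transformed code:
print(b)
b = 37 == d and d <= d and (d == seq)
if 16 <= seq and seq <= 11:
    d = d * (x // x)
emit(parts)
if parts < b and b > seq and (seq != b):
    record(x)
if 28 <= 24 and 24 <= d:
    b += b - 9
    seq = d - (b >= d)
else:
    b += handle(parts)

if 28 <= 24 and 24 <= d:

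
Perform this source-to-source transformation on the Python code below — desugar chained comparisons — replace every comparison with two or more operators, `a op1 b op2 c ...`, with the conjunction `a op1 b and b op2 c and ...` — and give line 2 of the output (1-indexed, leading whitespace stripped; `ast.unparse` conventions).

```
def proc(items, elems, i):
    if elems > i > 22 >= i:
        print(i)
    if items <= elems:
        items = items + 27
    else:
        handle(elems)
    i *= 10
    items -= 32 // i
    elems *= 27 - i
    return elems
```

if elems > i and i > 22 and (22 >= i):

Transformed code:
def proc(items, elems, i):
    if elems > i and i > 22 and (22 >= i):
        print(i)
    if items <= elems:
        items = items + 27
    else:
        handle(elems)
    i *= 10
    items -= 32 // i
    elems *= 27 - i
    return elems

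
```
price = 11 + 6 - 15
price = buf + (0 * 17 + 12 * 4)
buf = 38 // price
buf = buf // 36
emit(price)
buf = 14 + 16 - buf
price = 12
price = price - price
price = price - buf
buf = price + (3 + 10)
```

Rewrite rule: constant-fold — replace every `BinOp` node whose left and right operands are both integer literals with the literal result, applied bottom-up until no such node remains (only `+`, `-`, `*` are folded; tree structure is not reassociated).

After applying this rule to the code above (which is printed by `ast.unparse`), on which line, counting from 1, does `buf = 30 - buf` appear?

6

Transformed code:
price = 2
price = buf + 48
buf = 38 // price
buf = buf // 36
emit(price)
buf = 30 - buf
price = 12
price = price - price
price = price - buf
buf = price + 13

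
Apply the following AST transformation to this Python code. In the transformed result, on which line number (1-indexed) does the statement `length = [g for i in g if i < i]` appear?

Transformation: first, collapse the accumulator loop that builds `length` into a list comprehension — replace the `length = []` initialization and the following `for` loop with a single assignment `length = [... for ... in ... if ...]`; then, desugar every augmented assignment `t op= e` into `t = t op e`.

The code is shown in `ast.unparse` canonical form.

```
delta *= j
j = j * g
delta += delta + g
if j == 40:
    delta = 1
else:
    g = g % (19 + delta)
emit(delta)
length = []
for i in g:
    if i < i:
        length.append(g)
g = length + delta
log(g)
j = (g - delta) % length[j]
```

9

Transformed code:
delta = delta * j
j = j * g
delta = delta + (delta + g)
if j == 40:
    delta = 1
else:
    g = g % (19 + delta)
emit(delta)
length = [g for i in g if i < i]
g = length + delta
log(g)
j = (g - delta) % length[j]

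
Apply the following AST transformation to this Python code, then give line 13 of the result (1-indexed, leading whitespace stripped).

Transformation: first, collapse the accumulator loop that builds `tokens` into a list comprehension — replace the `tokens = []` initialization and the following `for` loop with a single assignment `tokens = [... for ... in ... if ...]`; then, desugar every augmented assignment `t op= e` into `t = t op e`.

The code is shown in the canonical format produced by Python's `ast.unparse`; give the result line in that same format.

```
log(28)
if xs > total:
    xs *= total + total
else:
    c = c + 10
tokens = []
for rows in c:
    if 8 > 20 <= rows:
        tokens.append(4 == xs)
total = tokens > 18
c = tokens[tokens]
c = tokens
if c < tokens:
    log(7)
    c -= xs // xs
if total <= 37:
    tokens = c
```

if total <= 37:

Transformed code:
log(28)
if xs > total:
    xs = xs * (total + total)
else:
    c = c + 10
tokens = [4 == xs for rows in c if 8 > 20 <= rows]
total = tokens > 18
c = tokens[tokens]
c = tokens
if c < tokens:
    log(7)
    c = c - xs // xs
if total <= 37:
    tokens = c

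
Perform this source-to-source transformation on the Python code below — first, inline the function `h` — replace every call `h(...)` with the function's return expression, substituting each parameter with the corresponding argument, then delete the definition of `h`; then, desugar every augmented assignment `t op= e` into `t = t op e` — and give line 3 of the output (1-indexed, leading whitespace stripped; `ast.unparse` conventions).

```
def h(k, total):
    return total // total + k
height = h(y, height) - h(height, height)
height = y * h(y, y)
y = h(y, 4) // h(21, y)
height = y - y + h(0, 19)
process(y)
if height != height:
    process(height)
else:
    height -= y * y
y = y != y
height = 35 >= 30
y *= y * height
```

y = (4 // 4 + y) // (y // y + 21)

Transformed code:
height = height // height + y - (height // height + height)
height = y * (y // y + y)
y = (4 // 4 + y) // (y // y + 21)
height = y - y + (19 // 19 + 0)
process(y)
if height != height:
    process(height)
else:
    height = height - y * y
y = y != y
height = 35 >= 30
y = y * (y * height)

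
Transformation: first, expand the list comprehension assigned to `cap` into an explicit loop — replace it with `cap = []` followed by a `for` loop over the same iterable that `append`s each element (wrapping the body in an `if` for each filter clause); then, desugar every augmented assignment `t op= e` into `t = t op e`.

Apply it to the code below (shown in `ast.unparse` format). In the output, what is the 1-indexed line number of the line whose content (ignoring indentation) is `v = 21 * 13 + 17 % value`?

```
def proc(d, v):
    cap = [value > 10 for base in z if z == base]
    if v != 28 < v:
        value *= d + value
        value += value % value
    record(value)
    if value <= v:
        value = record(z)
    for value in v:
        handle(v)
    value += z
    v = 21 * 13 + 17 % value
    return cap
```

15

Transformed code:
def proc(d, v):
    cap = []
    for base in z:
        if z == base:
            cap.append(value > 10)
    if v != 28 < v:
        value = value * (d + value)
        value = value + value % value
    record(value)
    if value <= v:
        value = record(z)
    for value in v:
        handle(v)
    value = value + z
    v = 21 * 13 + 17 % value
    return cap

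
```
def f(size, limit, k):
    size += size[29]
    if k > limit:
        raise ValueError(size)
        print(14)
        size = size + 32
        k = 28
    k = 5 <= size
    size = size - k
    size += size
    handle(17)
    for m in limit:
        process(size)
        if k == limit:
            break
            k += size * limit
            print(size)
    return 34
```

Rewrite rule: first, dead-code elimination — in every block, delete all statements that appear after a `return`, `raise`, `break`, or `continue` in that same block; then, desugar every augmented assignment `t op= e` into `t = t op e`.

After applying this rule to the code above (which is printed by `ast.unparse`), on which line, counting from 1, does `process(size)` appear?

10

Transformed code:
def f(size, limit, k):
    size = size + size[29]
    if k > limit:
        raise ValueError(size)
    k = 5 <= size
    size = size - k
    size = size + size
    handle(17)
    for m in limit:
        process(size)
        if k == limit:
            break
    return 34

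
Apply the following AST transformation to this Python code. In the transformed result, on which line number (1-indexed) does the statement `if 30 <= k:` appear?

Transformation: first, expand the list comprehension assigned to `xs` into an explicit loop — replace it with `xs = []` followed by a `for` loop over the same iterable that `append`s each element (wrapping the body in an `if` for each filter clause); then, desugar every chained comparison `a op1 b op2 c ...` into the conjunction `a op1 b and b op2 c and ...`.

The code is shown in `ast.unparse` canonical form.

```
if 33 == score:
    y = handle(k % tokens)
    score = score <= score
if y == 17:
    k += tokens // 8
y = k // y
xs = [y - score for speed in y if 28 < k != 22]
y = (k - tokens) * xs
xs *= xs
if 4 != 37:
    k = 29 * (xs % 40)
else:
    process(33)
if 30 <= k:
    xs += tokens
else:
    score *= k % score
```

Transformed code:
if 33 == score:
    y = handle(k % tokens)
    score = score <= score
if y == 17:
    k += tokens // 8
y = k // y
xs = []
for speed in y:
    if 28 < k and k != 22:
        xs.append(y - score)
y = (k - tokens) * xs
xs *= xs
if 4 != 37:
    k = 29 * (xs % 40)
else:
    process(33)
if 30 <= k:
    xs += tokens
else:
    score *= k % score

17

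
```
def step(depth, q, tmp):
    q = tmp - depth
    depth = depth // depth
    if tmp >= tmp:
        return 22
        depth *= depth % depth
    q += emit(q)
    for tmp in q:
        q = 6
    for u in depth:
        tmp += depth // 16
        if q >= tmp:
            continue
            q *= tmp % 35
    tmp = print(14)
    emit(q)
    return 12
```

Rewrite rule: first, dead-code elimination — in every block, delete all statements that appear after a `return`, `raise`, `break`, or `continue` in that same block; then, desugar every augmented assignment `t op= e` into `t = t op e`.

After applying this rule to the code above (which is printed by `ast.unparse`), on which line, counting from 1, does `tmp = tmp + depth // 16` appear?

Transformed code:
def step(depth, q, tmp):
    q = tmp - depth
    depth = depth // depth
    if tmp >= tmp:
        return 22
    q = q + emit(q)
    for tmp in q:
        q = 6
    for u in depth:
        tmp = tmp + depth // 16
        if q >= tmp:
            continue
    tmp = print(14)
    emit(q)
    return 12

10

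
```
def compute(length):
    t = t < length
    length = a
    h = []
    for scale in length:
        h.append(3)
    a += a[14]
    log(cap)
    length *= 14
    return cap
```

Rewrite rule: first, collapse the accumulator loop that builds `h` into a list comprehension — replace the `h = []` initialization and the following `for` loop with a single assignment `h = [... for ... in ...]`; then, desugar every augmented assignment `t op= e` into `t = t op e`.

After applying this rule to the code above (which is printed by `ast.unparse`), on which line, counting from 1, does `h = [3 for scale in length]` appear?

Transformed code:
def compute(length):
    t = t < length
    length = a
    h = [3 for scale in length]
    a = a + a[14]
    log(cap)
    length = length * 14
    return cap

4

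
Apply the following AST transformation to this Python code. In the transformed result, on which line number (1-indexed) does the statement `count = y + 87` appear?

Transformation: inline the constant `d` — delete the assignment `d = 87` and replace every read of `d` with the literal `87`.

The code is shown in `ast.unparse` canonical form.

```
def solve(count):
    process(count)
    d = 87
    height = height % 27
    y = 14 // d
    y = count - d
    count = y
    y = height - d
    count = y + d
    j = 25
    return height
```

Transformed code:
def solve(count):
    process(count)
    height = height % 27
    y = 14 // 87
    y = count - 87
    count = y
    y = height - 87
    count = y + 87
    j = 25
    return height

8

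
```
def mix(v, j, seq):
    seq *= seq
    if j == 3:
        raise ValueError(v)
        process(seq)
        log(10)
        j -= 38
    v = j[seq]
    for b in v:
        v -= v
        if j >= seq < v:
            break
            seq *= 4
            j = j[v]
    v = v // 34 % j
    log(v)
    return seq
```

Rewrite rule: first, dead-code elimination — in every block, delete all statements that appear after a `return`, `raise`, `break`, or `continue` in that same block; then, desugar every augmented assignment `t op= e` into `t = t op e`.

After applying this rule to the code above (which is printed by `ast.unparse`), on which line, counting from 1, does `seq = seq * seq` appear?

Transformed code:
def mix(v, j, seq):
    seq = seq * seq
    if j == 3:
        raise ValueError(v)
    v = j[seq]
    for b in v:
        v = v - v
        if j >= seq < v:
            break
    v = v // 34 % j
    log(v)
    return seq

2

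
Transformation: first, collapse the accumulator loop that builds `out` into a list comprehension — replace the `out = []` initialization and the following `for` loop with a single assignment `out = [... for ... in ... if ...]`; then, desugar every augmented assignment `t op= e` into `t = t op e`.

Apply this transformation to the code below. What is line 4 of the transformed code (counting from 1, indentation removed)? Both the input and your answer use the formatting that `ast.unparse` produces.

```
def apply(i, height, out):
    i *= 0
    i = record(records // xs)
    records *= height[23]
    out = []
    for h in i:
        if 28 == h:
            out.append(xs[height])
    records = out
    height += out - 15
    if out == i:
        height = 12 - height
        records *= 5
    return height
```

records = records * height[23]

Transformed code:
def apply(i, height, out):
    i = i * 0
    i = record(records // xs)
    records = records * height[23]
    out = [xs[height] for h in i if 28 == h]
    records = out
    height = height + (out - 15)
    if out == i:
        height = 12 - height
        records = records * 5
    return height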